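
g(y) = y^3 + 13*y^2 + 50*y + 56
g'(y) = 3*y^2 + 26*y + 50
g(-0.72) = 26.37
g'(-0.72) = 32.84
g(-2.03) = -0.29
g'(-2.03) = 9.58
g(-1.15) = 14.17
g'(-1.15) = 24.07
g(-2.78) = -4.02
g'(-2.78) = 0.91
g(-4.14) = 0.86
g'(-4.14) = -6.22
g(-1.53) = 6.35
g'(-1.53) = 17.24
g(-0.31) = 41.72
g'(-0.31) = 42.23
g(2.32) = 254.46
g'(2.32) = 126.47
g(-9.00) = -70.00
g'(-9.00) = 59.00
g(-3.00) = -4.00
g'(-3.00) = -1.00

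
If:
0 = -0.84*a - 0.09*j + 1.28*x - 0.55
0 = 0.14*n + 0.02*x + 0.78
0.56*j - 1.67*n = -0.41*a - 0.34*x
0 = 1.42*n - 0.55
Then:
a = -72.76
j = 79.75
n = 0.39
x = -41.71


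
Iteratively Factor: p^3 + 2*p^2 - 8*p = (p)*(p^2 + 2*p - 8) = p*(p - 2)*(p + 4)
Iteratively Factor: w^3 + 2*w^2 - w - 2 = (w + 1)*(w^2 + w - 2) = (w + 1)*(w + 2)*(w - 1)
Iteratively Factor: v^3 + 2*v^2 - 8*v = (v - 2)*(v^2 + 4*v) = v*(v - 2)*(v + 4)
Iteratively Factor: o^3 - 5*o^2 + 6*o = (o)*(o^2 - 5*o + 6) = o*(o - 2)*(o - 3)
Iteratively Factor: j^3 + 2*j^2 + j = (j)*(j^2 + 2*j + 1) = j*(j + 1)*(j + 1)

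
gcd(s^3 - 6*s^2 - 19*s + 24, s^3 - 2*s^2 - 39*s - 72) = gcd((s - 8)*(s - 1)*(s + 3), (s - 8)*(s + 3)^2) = s^2 - 5*s - 24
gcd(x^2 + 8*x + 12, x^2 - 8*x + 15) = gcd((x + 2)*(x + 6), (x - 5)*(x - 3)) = 1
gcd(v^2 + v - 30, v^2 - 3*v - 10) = v - 5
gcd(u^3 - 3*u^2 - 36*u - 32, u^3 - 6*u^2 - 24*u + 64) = u^2 - 4*u - 32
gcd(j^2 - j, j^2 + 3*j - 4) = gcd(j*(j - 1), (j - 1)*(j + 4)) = j - 1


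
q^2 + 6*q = q*(q + 6)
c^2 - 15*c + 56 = (c - 8)*(c - 7)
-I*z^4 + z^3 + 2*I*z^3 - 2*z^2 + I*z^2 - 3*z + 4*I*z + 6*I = (z - 3)*(z - I)*(z + 2*I)*(-I*z - I)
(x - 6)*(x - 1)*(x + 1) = x^3 - 6*x^2 - x + 6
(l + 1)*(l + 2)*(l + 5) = l^3 + 8*l^2 + 17*l + 10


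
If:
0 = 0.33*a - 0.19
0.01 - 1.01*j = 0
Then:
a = 0.58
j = 0.01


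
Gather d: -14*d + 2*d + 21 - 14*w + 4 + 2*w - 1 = -12*d - 12*w + 24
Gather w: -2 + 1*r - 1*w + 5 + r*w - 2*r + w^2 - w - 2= -r + w^2 + w*(r - 2) + 1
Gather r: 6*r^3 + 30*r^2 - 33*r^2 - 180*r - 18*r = 6*r^3 - 3*r^2 - 198*r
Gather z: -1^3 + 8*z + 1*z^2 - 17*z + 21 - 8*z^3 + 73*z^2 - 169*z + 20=-8*z^3 + 74*z^2 - 178*z + 40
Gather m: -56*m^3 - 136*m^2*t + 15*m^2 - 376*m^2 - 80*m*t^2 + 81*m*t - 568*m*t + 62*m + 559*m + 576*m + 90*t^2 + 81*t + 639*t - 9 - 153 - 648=-56*m^3 + m^2*(-136*t - 361) + m*(-80*t^2 - 487*t + 1197) + 90*t^2 + 720*t - 810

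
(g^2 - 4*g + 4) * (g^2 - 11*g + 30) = g^4 - 15*g^3 + 78*g^2 - 164*g + 120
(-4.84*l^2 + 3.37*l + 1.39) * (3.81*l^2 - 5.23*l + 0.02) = -18.4404*l^4 + 38.1529*l^3 - 12.426*l^2 - 7.2023*l + 0.0278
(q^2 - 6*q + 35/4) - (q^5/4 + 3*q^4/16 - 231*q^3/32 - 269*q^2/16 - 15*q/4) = -q^5/4 - 3*q^4/16 + 231*q^3/32 + 285*q^2/16 - 9*q/4 + 35/4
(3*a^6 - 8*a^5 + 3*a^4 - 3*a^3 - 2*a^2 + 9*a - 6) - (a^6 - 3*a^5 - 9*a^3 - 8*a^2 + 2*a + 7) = 2*a^6 - 5*a^5 + 3*a^4 + 6*a^3 + 6*a^2 + 7*a - 13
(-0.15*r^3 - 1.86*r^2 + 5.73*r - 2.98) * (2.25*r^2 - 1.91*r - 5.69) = -0.3375*r^5 - 3.8985*r^4 + 17.2986*r^3 - 7.0659*r^2 - 26.9119*r + 16.9562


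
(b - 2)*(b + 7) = b^2 + 5*b - 14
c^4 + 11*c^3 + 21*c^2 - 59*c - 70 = (c - 2)*(c + 1)*(c + 5)*(c + 7)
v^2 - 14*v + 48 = (v - 8)*(v - 6)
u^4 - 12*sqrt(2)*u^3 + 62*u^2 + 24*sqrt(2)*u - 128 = (u - 8*sqrt(2))*(u - 4*sqrt(2))*(u - sqrt(2))*(u + sqrt(2))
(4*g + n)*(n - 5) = 4*g*n - 20*g + n^2 - 5*n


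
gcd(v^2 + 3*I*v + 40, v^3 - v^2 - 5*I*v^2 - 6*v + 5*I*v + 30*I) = v - 5*I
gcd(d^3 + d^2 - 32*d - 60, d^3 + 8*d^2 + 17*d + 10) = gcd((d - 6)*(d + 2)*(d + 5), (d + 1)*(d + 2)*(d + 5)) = d^2 + 7*d + 10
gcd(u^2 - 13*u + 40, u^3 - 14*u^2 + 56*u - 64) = u - 8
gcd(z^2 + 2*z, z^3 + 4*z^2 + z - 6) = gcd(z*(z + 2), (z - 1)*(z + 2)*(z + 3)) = z + 2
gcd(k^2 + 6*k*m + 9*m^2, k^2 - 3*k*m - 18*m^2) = k + 3*m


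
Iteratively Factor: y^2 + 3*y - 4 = (y + 4)*(y - 1)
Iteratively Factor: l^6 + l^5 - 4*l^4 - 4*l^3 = (l - 2)*(l^5 + 3*l^4 + 2*l^3) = (l - 2)*(l + 2)*(l^4 + l^3) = (l - 2)*(l + 1)*(l + 2)*(l^3) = l*(l - 2)*(l + 1)*(l + 2)*(l^2) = l^2*(l - 2)*(l + 1)*(l + 2)*(l)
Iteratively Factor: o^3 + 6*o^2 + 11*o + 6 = (o + 2)*(o^2 + 4*o + 3) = (o + 2)*(o + 3)*(o + 1)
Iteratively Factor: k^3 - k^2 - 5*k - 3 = (k - 3)*(k^2 + 2*k + 1) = (k - 3)*(k + 1)*(k + 1)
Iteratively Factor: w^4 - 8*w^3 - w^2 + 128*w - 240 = (w - 5)*(w^3 - 3*w^2 - 16*w + 48) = (w - 5)*(w + 4)*(w^2 - 7*w + 12) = (w - 5)*(w - 3)*(w + 4)*(w - 4)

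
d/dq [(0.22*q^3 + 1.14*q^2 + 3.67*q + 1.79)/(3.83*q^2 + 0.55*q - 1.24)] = (0.8426*q^4 + 0.241999999999999*q^3 - 14.2475*q^2 - 16.5386*q - 5.5353)/(14.6689*q^4 + 4.213*q^3 - 9.1959*q^2 - 1.364*q + 1.5376)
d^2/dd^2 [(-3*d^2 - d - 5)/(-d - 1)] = 14/(d^3 + 3*d^2 + 3*d + 1)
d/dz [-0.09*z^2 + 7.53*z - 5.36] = 7.53 - 0.18*z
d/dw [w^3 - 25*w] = 3*w^2 - 25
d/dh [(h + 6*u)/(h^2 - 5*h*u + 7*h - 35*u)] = (h^2 - 5*h*u + 7*h - 35*u - (h + 6*u)*(2*h - 5*u + 7))/(h^2 - 5*h*u + 7*h - 35*u)^2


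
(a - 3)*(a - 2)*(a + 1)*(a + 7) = a^4 + 3*a^3 - 27*a^2 + 13*a + 42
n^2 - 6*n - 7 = (n - 7)*(n + 1)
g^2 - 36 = (g - 6)*(g + 6)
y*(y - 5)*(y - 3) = y^3 - 8*y^2 + 15*y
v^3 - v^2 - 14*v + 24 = (v - 3)*(v - 2)*(v + 4)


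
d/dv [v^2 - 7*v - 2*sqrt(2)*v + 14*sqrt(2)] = 2*v - 7 - 2*sqrt(2)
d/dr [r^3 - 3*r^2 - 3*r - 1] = 3*r^2 - 6*r - 3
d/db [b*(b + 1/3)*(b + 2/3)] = 3*b^2 + 2*b + 2/9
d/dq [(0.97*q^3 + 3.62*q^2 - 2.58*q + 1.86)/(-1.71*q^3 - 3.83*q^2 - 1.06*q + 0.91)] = (2.4751*q^4 - 10.88*q^3 - 1.5287*q^2 + 20.836*q - 0.3762)/(2.9241*q^6 + 13.0986*q^5 + 18.2941*q^4 + 5.0074*q^3 - 5.847*q^2 - 1.9292*q + 0.8281)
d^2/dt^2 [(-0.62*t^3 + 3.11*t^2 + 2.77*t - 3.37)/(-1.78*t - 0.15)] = (3.928816*t^3 + 0.99324*t^2 + 0.0837000000000008*t + 22.694246)/(5.639752*t^3 + 1.42578*t^2 + 0.12015*t + 0.003375)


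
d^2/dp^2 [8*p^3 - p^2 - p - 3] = 48*p - 2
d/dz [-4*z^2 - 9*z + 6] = -8*z - 9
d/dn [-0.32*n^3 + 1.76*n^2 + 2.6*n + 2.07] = -0.96*n^2 + 3.52*n + 2.6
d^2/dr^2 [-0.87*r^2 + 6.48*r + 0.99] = -1.74000000000000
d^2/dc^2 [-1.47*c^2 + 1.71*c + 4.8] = -2.94000000000000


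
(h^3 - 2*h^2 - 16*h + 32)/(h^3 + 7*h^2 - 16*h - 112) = (h - 2)/(h + 7)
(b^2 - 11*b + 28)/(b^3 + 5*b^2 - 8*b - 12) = (b^2 - 11*b + 28)/(b^3 + 5*b^2 - 8*b - 12)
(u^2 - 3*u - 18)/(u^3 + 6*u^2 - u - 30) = (u - 6)/(u^2 + 3*u - 10)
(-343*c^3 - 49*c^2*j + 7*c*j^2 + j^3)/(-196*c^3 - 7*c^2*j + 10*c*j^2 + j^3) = (7*c - j)/(4*c - j)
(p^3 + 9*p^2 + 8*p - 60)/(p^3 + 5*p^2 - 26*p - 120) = (p^2 + 3*p - 10)/(p^2 - p - 20)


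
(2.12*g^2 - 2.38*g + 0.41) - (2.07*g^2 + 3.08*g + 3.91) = 0.0500000000000003*g^2 - 5.46*g - 3.5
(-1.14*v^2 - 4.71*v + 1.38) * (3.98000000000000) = -4.5372*v^2 - 18.7458*v + 5.4924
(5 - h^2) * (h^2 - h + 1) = -h^4 + h^3 + 4*h^2 - 5*h + 5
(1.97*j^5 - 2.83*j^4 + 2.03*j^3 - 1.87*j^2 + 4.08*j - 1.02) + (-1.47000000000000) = 1.97*j^5 - 2.83*j^4 + 2.03*j^3 - 1.87*j^2 + 4.08*j - 2.49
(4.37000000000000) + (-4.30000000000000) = 0.0700000000000003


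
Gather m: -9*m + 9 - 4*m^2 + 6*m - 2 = -4*m^2 - 3*m + 7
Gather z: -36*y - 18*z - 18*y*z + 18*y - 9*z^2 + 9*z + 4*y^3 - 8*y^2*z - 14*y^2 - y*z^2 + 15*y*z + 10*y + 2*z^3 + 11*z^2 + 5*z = 4*y^3 - 14*y^2 - 8*y + 2*z^3 + z^2*(2 - y) + z*(-8*y^2 - 3*y - 4)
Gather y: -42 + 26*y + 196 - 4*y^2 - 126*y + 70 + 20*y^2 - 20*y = 16*y^2 - 120*y + 224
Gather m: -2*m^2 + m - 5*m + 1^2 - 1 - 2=-2*m^2 - 4*m - 2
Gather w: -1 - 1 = -2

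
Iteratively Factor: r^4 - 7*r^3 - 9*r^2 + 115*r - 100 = (r + 4)*(r^3 - 11*r^2 + 35*r - 25) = (r - 5)*(r + 4)*(r^2 - 6*r + 5) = (r - 5)*(r - 1)*(r + 4)*(r - 5)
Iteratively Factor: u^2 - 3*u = (u)*(u - 3)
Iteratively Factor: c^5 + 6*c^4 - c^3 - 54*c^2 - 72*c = (c + 4)*(c^4 + 2*c^3 - 9*c^2 - 18*c) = c*(c + 4)*(c^3 + 2*c^2 - 9*c - 18) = c*(c + 2)*(c + 4)*(c^2 - 9) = c*(c - 3)*(c + 2)*(c + 4)*(c + 3)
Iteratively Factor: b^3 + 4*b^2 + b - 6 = (b + 3)*(b^2 + b - 2) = (b - 1)*(b + 3)*(b + 2)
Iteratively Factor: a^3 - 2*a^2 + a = (a)*(a^2 - 2*a + 1) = a*(a - 1)*(a - 1)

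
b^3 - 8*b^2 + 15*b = b*(b - 5)*(b - 3)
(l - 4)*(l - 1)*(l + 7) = l^3 + 2*l^2 - 31*l + 28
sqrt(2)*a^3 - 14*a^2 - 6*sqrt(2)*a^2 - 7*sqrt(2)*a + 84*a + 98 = (a - 7)*(a - 7*sqrt(2))*(sqrt(2)*a + sqrt(2))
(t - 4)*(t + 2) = t^2 - 2*t - 8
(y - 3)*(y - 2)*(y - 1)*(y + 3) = y^4 - 3*y^3 - 7*y^2 + 27*y - 18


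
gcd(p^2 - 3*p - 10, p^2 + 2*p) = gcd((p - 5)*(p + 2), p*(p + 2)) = p + 2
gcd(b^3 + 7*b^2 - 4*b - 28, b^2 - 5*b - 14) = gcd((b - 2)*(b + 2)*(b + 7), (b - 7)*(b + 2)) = b + 2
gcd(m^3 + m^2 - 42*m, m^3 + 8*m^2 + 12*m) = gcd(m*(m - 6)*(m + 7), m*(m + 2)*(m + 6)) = m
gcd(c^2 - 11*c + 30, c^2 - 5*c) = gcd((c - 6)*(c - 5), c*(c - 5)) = c - 5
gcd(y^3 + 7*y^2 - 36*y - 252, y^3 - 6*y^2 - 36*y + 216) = y^2 - 36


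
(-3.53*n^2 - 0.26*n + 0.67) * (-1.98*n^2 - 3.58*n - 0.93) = 6.9894*n^4 + 13.1522*n^3 + 2.8871*n^2 - 2.1568*n - 0.6231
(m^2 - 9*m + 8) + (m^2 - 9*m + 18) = 2*m^2 - 18*m + 26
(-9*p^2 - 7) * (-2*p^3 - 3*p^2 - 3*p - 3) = 18*p^5 + 27*p^4 + 41*p^3 + 48*p^2 + 21*p + 21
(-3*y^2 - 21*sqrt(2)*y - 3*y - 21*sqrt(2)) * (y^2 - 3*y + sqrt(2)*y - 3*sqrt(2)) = -3*y^4 - 24*sqrt(2)*y^3 + 6*y^3 - 33*y^2 + 48*sqrt(2)*y^2 + 84*y + 72*sqrt(2)*y + 126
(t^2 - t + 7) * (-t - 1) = -t^3 - 6*t - 7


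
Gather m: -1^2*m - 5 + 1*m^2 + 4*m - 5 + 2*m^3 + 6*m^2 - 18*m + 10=2*m^3 + 7*m^2 - 15*m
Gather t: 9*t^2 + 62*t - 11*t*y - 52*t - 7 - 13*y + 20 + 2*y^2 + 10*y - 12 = 9*t^2 + t*(10 - 11*y) + 2*y^2 - 3*y + 1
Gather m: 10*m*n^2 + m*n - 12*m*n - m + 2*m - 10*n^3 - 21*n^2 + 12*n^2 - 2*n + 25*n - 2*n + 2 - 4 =m*(10*n^2 - 11*n + 1) - 10*n^3 - 9*n^2 + 21*n - 2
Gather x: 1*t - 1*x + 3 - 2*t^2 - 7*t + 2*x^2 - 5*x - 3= -2*t^2 - 6*t + 2*x^2 - 6*x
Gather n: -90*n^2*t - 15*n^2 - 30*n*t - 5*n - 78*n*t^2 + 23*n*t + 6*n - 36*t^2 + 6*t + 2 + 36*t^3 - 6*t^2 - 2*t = n^2*(-90*t - 15) + n*(-78*t^2 - 7*t + 1) + 36*t^3 - 42*t^2 + 4*t + 2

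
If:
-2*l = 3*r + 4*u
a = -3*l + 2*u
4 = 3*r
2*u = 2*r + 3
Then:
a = 86/3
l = -23/3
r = 4/3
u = 17/6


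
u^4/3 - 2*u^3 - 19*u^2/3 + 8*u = u*(u/3 + 1)*(u - 8)*(u - 1)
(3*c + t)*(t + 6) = 3*c*t + 18*c + t^2 + 6*t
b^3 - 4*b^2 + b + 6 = (b - 3)*(b - 2)*(b + 1)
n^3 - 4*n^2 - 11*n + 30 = (n - 5)*(n - 2)*(n + 3)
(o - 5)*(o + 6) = o^2 + o - 30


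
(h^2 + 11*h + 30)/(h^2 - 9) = (h^2 + 11*h + 30)/(h^2 - 9)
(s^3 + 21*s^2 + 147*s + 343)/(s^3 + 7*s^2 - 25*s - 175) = (s^2 + 14*s + 49)/(s^2 - 25)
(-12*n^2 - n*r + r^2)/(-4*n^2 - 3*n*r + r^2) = (3*n + r)/(n + r)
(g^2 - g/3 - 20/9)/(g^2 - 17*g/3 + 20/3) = (g + 4/3)/(g - 4)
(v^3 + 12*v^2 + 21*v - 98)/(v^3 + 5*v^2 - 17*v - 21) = (v^2 + 5*v - 14)/(v^2 - 2*v - 3)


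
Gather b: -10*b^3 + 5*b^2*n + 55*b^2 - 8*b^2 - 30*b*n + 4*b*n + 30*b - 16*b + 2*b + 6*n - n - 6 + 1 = -10*b^3 + b^2*(5*n + 47) + b*(16 - 26*n) + 5*n - 5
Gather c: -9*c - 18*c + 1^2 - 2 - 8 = -27*c - 9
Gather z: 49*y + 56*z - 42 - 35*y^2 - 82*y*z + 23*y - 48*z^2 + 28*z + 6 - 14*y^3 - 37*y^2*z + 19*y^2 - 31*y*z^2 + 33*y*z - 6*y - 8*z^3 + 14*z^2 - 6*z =-14*y^3 - 16*y^2 + 66*y - 8*z^3 + z^2*(-31*y - 34) + z*(-37*y^2 - 49*y + 78) - 36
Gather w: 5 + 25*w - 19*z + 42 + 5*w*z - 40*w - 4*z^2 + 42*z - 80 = w*(5*z - 15) - 4*z^2 + 23*z - 33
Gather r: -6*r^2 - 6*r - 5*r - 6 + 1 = -6*r^2 - 11*r - 5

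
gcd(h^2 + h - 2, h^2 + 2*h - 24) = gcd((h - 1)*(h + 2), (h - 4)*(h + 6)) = 1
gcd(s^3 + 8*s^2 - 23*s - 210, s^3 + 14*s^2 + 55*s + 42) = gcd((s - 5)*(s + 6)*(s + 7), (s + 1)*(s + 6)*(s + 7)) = s^2 + 13*s + 42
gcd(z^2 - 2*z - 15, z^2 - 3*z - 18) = z + 3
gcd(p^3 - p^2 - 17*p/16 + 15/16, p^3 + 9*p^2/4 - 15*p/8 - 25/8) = p^2 - p/4 - 5/4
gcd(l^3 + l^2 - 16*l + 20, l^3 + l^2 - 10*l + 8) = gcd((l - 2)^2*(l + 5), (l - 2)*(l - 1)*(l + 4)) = l - 2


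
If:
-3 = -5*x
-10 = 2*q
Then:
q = -5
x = 3/5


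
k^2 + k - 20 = (k - 4)*(k + 5)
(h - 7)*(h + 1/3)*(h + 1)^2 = h^4 - 14*h^3/3 - 44*h^2/3 - 34*h/3 - 7/3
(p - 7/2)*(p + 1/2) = p^2 - 3*p - 7/4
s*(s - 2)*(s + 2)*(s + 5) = s^4 + 5*s^3 - 4*s^2 - 20*s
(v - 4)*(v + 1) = v^2 - 3*v - 4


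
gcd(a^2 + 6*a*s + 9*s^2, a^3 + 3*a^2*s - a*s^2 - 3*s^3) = a + 3*s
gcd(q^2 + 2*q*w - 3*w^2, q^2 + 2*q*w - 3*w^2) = q^2 + 2*q*w - 3*w^2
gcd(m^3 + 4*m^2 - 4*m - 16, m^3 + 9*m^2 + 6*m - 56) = m^2 + 2*m - 8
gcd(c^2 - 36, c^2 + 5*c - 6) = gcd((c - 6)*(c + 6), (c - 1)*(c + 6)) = c + 6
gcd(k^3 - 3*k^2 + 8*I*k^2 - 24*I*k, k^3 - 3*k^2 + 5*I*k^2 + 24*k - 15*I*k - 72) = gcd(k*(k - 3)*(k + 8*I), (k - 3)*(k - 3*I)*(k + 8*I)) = k^2 + k*(-3 + 8*I) - 24*I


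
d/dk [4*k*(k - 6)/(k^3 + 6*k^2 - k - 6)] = 4*(-k*(k - 6)*(3*k^2 + 12*k - 1) + 2*(k - 3)*(k^3 + 6*k^2 - k - 6))/(k^3 + 6*k^2 - k - 6)^2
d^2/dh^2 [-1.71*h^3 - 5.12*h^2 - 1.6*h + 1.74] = -10.26*h - 10.24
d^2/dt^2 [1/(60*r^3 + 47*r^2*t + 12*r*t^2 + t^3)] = 2*(-3*(4*r + t)*(60*r^3 + 47*r^2*t + 12*r*t^2 + t^3) + (47*r^2 + 24*r*t + 3*t^2)^2)/(60*r^3 + 47*r^2*t + 12*r*t^2 + t^3)^3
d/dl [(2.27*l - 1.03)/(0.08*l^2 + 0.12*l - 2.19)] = (-0.1816*l^2 + 0.1648*l - 4.8477)/(0.0064*l^4 + 0.0192*l^3 - 0.336*l^2 - 0.5256*l + 4.7961)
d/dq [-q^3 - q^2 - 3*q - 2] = -3*q^2 - 2*q - 3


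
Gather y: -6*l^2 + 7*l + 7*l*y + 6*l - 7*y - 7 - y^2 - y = -6*l^2 + 13*l - y^2 + y*(7*l - 8) - 7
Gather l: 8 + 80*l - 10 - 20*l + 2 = 60*l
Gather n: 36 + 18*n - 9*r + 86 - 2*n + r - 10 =16*n - 8*r + 112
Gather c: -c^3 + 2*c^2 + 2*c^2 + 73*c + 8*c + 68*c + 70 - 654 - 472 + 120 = -c^3 + 4*c^2 + 149*c - 936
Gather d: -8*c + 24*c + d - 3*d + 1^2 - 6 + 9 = 16*c - 2*d + 4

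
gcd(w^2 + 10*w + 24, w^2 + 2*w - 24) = w + 6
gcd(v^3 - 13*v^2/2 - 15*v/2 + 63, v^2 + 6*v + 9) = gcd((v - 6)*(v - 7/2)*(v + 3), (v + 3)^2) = v + 3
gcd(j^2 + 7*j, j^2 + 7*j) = j^2 + 7*j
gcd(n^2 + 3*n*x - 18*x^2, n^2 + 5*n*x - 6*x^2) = n + 6*x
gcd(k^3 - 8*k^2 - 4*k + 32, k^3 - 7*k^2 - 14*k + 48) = k^2 - 10*k + 16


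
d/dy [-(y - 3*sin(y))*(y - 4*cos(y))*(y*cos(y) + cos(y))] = -(y + 1)*(y - 3*sin(y))*(4*sin(y) + 1)*cos(y) + (y + 1)*(y - 4*cos(y))*(3*cos(y) - 1)*cos(y) + (y - 3*sin(y))*(y - 4*cos(y))*(y*sin(y) - sqrt(2)*cos(y + pi/4))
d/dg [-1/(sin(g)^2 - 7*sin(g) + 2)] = (2*sin(g) - 7)*cos(g)/(sin(g)^2 - 7*sin(g) + 2)^2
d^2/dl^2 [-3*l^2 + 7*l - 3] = -6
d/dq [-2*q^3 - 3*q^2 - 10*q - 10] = -6*q^2 - 6*q - 10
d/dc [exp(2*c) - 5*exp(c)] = (2*exp(c) - 5)*exp(c)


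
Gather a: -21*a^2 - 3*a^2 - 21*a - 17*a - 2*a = -24*a^2 - 40*a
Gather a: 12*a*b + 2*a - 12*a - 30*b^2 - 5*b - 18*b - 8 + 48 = a*(12*b - 10) - 30*b^2 - 23*b + 40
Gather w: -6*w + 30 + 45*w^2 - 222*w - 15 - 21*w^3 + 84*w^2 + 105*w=-21*w^3 + 129*w^2 - 123*w + 15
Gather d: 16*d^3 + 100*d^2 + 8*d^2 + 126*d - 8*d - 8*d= 16*d^3 + 108*d^2 + 110*d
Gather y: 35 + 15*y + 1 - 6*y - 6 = 9*y + 30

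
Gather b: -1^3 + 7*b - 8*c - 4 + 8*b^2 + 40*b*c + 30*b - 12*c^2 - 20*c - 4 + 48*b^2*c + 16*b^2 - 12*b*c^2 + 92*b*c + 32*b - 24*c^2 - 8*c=b^2*(48*c + 24) + b*(-12*c^2 + 132*c + 69) - 36*c^2 - 36*c - 9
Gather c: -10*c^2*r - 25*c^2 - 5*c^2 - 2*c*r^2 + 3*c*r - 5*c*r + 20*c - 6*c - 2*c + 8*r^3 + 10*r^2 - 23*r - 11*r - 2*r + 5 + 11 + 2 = c^2*(-10*r - 30) + c*(-2*r^2 - 2*r + 12) + 8*r^3 + 10*r^2 - 36*r + 18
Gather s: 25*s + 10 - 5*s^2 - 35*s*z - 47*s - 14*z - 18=-5*s^2 + s*(-35*z - 22) - 14*z - 8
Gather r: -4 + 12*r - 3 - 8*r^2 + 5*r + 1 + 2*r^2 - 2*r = -6*r^2 + 15*r - 6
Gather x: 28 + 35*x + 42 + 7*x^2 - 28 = 7*x^2 + 35*x + 42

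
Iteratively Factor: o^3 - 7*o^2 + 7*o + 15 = (o - 5)*(o^2 - 2*o - 3) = (o - 5)*(o + 1)*(o - 3)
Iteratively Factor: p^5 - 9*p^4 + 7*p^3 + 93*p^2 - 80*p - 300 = (p - 5)*(p^4 - 4*p^3 - 13*p^2 + 28*p + 60) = (p - 5)^2*(p^3 + p^2 - 8*p - 12) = (p - 5)^2*(p - 3)*(p^2 + 4*p + 4) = (p - 5)^2*(p - 3)*(p + 2)*(p + 2)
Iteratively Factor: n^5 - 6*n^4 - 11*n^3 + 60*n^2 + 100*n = (n + 2)*(n^4 - 8*n^3 + 5*n^2 + 50*n) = (n + 2)^2*(n^3 - 10*n^2 + 25*n) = (n - 5)*(n + 2)^2*(n^2 - 5*n) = n*(n - 5)*(n + 2)^2*(n - 5)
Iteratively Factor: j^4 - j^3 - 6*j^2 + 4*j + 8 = (j - 2)*(j^3 + j^2 - 4*j - 4) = (j - 2)*(j + 2)*(j^2 - j - 2) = (j - 2)^2*(j + 2)*(j + 1)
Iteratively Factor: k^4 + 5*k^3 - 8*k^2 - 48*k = (k - 3)*(k^3 + 8*k^2 + 16*k) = (k - 3)*(k + 4)*(k^2 + 4*k) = (k - 3)*(k + 4)^2*(k)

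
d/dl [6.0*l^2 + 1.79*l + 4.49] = 12.0*l + 1.79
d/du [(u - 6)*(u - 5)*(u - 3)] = 3*u^2 - 28*u + 63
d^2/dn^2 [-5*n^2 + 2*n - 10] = -10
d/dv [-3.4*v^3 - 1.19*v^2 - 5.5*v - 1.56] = -10.2*v^2 - 2.38*v - 5.5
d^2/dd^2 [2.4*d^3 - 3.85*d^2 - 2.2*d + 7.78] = 14.4*d - 7.7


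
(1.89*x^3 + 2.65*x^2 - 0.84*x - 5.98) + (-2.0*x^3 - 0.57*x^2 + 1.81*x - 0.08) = -0.11*x^3 + 2.08*x^2 + 0.97*x - 6.06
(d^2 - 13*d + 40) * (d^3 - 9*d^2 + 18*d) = d^5 - 22*d^4 + 175*d^3 - 594*d^2 + 720*d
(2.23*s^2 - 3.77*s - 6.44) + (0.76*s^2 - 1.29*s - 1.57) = 2.99*s^2 - 5.06*s - 8.01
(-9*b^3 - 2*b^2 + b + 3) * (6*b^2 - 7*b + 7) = -54*b^5 + 51*b^4 - 43*b^3 - 3*b^2 - 14*b + 21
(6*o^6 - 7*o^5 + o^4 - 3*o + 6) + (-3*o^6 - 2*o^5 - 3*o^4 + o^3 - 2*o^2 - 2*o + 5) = 3*o^6 - 9*o^5 - 2*o^4 + o^3 - 2*o^2 - 5*o + 11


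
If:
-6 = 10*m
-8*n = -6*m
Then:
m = -3/5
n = -9/20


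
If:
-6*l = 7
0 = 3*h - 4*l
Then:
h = -14/9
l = -7/6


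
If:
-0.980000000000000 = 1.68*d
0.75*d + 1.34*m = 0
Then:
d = -0.58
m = 0.33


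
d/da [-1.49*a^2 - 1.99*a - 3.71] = -2.98*a - 1.99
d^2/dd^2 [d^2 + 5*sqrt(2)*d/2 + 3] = 2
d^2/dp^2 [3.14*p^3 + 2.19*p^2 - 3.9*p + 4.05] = 18.84*p + 4.38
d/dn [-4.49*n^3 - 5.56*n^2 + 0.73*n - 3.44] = -13.47*n^2 - 11.12*n + 0.73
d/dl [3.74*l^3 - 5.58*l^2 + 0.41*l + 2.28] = 11.22*l^2 - 11.16*l + 0.41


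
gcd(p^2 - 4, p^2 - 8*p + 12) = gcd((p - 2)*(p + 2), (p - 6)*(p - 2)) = p - 2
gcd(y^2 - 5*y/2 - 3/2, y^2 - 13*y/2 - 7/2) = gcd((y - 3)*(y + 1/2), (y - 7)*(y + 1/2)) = y + 1/2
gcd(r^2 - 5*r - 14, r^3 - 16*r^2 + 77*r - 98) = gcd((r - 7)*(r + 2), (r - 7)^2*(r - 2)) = r - 7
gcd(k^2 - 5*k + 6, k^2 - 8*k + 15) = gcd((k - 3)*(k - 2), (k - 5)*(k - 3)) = k - 3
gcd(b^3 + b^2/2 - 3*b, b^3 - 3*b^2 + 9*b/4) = b^2 - 3*b/2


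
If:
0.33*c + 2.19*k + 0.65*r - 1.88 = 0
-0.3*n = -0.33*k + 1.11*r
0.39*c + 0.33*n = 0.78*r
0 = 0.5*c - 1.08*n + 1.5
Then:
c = -0.82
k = 0.98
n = 1.01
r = 0.02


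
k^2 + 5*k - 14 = (k - 2)*(k + 7)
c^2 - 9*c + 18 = (c - 6)*(c - 3)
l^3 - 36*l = l*(l - 6)*(l + 6)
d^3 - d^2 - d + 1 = (d - 1)^2*(d + 1)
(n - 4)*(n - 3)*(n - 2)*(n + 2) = n^4 - 7*n^3 + 8*n^2 + 28*n - 48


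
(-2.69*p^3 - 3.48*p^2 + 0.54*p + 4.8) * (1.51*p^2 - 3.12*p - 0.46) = -4.0619*p^5 + 3.138*p^4 + 12.9104*p^3 + 7.164*p^2 - 15.2244*p - 2.208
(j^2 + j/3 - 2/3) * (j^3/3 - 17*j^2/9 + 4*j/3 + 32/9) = j^5/3 - 16*j^4/9 + 13*j^3/27 + 142*j^2/27 + 8*j/27 - 64/27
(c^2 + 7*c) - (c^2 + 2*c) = 5*c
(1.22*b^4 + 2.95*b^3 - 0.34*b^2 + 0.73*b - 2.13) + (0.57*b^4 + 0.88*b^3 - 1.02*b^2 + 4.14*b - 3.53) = 1.79*b^4 + 3.83*b^3 - 1.36*b^2 + 4.87*b - 5.66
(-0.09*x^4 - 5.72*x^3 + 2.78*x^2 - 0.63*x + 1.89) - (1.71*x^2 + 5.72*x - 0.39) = -0.09*x^4 - 5.72*x^3 + 1.07*x^2 - 6.35*x + 2.28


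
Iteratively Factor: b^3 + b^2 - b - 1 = (b - 1)*(b^2 + 2*b + 1) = (b - 1)*(b + 1)*(b + 1)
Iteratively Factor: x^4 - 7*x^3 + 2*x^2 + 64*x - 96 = (x - 4)*(x^3 - 3*x^2 - 10*x + 24) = (x - 4)*(x - 2)*(x^2 - x - 12) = (x - 4)^2*(x - 2)*(x + 3)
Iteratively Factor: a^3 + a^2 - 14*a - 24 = (a + 2)*(a^2 - a - 12) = (a + 2)*(a + 3)*(a - 4)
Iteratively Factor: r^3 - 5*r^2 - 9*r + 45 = (r - 5)*(r^2 - 9) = (r - 5)*(r - 3)*(r + 3)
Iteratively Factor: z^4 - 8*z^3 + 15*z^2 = (z - 5)*(z^3 - 3*z^2) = (z - 5)*(z - 3)*(z^2) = z*(z - 5)*(z - 3)*(z)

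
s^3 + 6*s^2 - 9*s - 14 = (s - 2)*(s + 1)*(s + 7)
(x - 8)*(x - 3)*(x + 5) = x^3 - 6*x^2 - 31*x + 120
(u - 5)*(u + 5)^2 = u^3 + 5*u^2 - 25*u - 125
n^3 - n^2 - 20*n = n*(n - 5)*(n + 4)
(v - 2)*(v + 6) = v^2 + 4*v - 12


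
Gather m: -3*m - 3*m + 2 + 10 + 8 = 20 - 6*m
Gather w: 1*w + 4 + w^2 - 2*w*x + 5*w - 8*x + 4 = w^2 + w*(6 - 2*x) - 8*x + 8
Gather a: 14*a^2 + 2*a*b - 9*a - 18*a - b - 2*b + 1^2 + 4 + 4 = 14*a^2 + a*(2*b - 27) - 3*b + 9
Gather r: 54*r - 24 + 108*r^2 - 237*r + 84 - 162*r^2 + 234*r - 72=-54*r^2 + 51*r - 12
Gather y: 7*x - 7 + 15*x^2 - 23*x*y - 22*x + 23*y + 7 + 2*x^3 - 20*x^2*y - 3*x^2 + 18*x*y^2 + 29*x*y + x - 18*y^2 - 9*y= 2*x^3 + 12*x^2 - 14*x + y^2*(18*x - 18) + y*(-20*x^2 + 6*x + 14)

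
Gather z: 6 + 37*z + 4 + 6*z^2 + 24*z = 6*z^2 + 61*z + 10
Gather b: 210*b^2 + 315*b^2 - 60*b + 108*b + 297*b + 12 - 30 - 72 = 525*b^2 + 345*b - 90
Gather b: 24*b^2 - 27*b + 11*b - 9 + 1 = 24*b^2 - 16*b - 8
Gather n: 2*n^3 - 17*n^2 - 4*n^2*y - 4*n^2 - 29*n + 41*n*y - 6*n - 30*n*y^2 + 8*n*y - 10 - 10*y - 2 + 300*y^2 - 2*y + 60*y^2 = 2*n^3 + n^2*(-4*y - 21) + n*(-30*y^2 + 49*y - 35) + 360*y^2 - 12*y - 12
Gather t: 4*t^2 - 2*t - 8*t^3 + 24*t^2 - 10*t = -8*t^3 + 28*t^2 - 12*t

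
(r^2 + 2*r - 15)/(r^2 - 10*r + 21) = (r + 5)/(r - 7)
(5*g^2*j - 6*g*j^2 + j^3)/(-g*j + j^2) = -5*g + j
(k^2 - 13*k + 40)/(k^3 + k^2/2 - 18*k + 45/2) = 2*(k^2 - 13*k + 40)/(2*k^3 + k^2 - 36*k + 45)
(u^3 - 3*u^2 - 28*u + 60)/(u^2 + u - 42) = (u^2 + 3*u - 10)/(u + 7)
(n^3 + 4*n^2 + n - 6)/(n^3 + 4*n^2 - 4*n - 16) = (n^2 + 2*n - 3)/(n^2 + 2*n - 8)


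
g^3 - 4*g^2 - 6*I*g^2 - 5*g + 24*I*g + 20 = (g - 4)*(g - 5*I)*(g - I)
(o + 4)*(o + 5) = o^2 + 9*o + 20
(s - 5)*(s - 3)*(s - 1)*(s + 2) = s^4 - 7*s^3 + 5*s^2 + 31*s - 30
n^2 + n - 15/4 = (n - 3/2)*(n + 5/2)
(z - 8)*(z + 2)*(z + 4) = z^3 - 2*z^2 - 40*z - 64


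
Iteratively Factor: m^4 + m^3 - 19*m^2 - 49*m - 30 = (m + 1)*(m^3 - 19*m - 30) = (m - 5)*(m + 1)*(m^2 + 5*m + 6) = (m - 5)*(m + 1)*(m + 2)*(m + 3)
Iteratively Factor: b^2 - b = (b)*(b - 1)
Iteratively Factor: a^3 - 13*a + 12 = (a - 1)*(a^2 + a - 12) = (a - 1)*(a + 4)*(a - 3)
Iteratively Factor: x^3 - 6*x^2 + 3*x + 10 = (x - 2)*(x^2 - 4*x - 5) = (x - 2)*(x + 1)*(x - 5)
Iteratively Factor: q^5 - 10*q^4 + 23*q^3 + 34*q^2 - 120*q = (q - 3)*(q^4 - 7*q^3 + 2*q^2 + 40*q) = (q - 3)*(q + 2)*(q^3 - 9*q^2 + 20*q) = q*(q - 3)*(q + 2)*(q^2 - 9*q + 20) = q*(q - 4)*(q - 3)*(q + 2)*(q - 5)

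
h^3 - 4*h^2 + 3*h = h*(h - 3)*(h - 1)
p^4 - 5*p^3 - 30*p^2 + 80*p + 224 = (p - 7)*(p - 4)*(p + 2)*(p + 4)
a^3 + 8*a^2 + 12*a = a*(a + 2)*(a + 6)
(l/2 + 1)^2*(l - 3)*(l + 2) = l^4/4 + 3*l^3/4 - 3*l^2/2 - 7*l - 6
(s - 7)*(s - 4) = s^2 - 11*s + 28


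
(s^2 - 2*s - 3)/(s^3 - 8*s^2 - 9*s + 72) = (s + 1)/(s^2 - 5*s - 24)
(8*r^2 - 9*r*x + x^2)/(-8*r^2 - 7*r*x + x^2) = (-r + x)/(r + x)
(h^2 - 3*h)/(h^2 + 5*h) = (h - 3)/(h + 5)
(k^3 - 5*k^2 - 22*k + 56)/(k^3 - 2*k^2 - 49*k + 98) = (k + 4)/(k + 7)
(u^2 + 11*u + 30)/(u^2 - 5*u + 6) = (u^2 + 11*u + 30)/(u^2 - 5*u + 6)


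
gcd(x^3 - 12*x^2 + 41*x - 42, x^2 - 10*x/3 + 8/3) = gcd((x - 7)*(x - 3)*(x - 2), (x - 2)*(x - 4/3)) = x - 2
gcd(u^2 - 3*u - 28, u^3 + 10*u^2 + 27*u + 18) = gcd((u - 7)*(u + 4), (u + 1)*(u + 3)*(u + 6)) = 1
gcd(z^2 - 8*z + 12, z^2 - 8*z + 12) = z^2 - 8*z + 12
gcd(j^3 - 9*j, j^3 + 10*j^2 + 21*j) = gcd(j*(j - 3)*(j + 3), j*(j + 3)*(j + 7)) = j^2 + 3*j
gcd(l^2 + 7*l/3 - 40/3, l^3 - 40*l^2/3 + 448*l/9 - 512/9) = l - 8/3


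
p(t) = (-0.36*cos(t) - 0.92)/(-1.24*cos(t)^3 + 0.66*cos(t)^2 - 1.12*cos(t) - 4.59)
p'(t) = (-0.36*cos(t) - 0.92)*(-3.72*sin(t)*cos(t)^2 + 1.32*sin(t)*cos(t) - 1.12*sin(t))/(-1.24*cos(t)^3 + 0.66*cos(t)^2 - 1.12*cos(t) - 4.59)^2 + 0.36*sin(t)/(-1.24*cos(t)^3 + 0.66*cos(t)^2 - 1.12*cos(t) - 4.59) = (0.8928*cos(t)^3 + 3.1848*cos(t)^2 - 1.2144*cos(t) - 0.622)*sin(t)/(1.5376*cos(t)^6 - 1.6368*cos(t)^5 + 3.2132*cos(t)^4 + 9.9048*cos(t)^3 - 4.8044*cos(t)^2 + 10.2816*cos(t) + 21.0681)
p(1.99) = 0.20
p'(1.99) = 0.02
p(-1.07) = 0.21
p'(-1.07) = 0.01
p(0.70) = 0.21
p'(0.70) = 0.01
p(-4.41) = 0.20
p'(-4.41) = -0.00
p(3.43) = 0.32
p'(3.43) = -0.23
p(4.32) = 0.20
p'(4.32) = -0.01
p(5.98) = 0.21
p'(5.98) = -0.02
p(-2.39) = 0.22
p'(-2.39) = -0.13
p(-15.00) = 0.23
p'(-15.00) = -0.14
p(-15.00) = 0.23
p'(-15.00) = -0.14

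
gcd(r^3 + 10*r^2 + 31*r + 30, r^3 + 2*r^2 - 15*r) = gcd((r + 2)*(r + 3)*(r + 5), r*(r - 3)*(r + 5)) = r + 5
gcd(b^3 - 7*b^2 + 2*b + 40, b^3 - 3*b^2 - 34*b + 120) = b^2 - 9*b + 20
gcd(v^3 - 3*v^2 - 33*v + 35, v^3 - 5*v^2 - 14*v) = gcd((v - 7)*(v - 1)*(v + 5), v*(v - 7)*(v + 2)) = v - 7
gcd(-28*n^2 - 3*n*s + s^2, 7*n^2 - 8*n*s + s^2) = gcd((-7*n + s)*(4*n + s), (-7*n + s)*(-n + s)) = -7*n + s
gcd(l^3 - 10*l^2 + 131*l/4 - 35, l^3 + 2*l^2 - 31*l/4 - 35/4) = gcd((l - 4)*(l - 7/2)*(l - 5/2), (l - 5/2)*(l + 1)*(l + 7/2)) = l - 5/2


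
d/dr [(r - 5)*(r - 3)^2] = (r - 3)*(3*r - 13)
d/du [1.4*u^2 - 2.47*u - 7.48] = 2.8*u - 2.47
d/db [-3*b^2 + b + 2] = 1 - 6*b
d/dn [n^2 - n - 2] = 2*n - 1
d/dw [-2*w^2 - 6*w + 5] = -4*w - 6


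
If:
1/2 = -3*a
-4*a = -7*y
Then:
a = -1/6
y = -2/21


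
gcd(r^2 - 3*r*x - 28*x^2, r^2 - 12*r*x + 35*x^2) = -r + 7*x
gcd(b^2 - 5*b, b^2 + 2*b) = b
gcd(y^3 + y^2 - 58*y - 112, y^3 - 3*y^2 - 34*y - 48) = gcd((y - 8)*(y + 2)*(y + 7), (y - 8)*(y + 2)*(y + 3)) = y^2 - 6*y - 16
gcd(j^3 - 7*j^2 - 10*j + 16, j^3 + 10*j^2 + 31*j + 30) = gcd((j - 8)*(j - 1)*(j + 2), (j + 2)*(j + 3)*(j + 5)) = j + 2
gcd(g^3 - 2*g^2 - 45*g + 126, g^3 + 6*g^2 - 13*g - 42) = g^2 + 4*g - 21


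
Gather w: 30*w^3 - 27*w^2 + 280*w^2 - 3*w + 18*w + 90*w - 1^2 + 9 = 30*w^3 + 253*w^2 + 105*w + 8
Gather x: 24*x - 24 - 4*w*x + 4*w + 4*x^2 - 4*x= 4*w + 4*x^2 + x*(20 - 4*w) - 24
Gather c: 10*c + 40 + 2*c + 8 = 12*c + 48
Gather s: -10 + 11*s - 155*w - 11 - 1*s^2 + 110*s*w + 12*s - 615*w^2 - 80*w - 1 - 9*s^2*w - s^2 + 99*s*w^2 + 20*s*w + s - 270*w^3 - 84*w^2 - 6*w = s^2*(-9*w - 2) + s*(99*w^2 + 130*w + 24) - 270*w^3 - 699*w^2 - 241*w - 22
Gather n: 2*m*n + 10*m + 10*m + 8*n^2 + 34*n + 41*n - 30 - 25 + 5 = 20*m + 8*n^2 + n*(2*m + 75) - 50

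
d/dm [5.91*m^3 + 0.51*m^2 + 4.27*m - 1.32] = 17.73*m^2 + 1.02*m + 4.27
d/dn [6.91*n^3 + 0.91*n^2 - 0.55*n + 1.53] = 20.73*n^2 + 1.82*n - 0.55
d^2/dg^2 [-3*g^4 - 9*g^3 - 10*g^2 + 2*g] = -36*g^2 - 54*g - 20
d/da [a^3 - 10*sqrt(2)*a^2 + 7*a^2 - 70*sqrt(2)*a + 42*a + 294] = 3*a^2 - 20*sqrt(2)*a + 14*a - 70*sqrt(2) + 42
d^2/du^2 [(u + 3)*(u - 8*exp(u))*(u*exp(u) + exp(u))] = (u^3 - 32*u^2*exp(u) + 10*u^2 - 192*u*exp(u) + 25*u - 240*exp(u) + 14)*exp(u)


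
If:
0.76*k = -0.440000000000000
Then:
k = -0.58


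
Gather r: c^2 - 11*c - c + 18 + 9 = c^2 - 12*c + 27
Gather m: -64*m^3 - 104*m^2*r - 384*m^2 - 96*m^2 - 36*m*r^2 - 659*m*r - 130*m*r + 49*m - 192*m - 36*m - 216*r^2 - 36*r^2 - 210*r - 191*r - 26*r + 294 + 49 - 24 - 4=-64*m^3 + m^2*(-104*r - 480) + m*(-36*r^2 - 789*r - 179) - 252*r^2 - 427*r + 315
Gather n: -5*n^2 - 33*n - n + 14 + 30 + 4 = -5*n^2 - 34*n + 48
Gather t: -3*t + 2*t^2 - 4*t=2*t^2 - 7*t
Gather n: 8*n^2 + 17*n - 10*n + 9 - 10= 8*n^2 + 7*n - 1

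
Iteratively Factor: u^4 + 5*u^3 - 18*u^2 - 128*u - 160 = (u + 4)*(u^3 + u^2 - 22*u - 40) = (u - 5)*(u + 4)*(u^2 + 6*u + 8) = (u - 5)*(u + 2)*(u + 4)*(u + 4)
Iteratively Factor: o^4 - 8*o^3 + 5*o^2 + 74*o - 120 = (o - 5)*(o^3 - 3*o^2 - 10*o + 24) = (o - 5)*(o + 3)*(o^2 - 6*o + 8) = (o - 5)*(o - 2)*(o + 3)*(o - 4)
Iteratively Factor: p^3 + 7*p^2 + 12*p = (p)*(p^2 + 7*p + 12) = p*(p + 3)*(p + 4)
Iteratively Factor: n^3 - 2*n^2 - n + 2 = (n - 1)*(n^2 - n - 2) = (n - 1)*(n + 1)*(n - 2)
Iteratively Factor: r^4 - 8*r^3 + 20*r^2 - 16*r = (r - 2)*(r^3 - 6*r^2 + 8*r) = r*(r - 2)*(r^2 - 6*r + 8) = r*(r - 2)^2*(r - 4)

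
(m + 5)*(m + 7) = m^2 + 12*m + 35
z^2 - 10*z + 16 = (z - 8)*(z - 2)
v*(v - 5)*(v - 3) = v^3 - 8*v^2 + 15*v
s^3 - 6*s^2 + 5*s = s*(s - 5)*(s - 1)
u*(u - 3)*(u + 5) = u^3 + 2*u^2 - 15*u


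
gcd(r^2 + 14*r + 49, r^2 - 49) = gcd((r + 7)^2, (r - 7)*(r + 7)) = r + 7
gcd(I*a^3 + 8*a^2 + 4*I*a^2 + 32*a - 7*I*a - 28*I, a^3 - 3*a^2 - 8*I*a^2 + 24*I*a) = 1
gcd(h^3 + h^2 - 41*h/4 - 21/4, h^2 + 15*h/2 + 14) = h + 7/2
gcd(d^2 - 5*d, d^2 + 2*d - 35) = d - 5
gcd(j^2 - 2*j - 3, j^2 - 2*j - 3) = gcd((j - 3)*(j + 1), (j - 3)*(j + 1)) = j^2 - 2*j - 3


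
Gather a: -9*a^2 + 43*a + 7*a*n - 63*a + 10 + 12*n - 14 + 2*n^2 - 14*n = -9*a^2 + a*(7*n - 20) + 2*n^2 - 2*n - 4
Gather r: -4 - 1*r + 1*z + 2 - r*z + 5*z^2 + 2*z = r*(-z - 1) + 5*z^2 + 3*z - 2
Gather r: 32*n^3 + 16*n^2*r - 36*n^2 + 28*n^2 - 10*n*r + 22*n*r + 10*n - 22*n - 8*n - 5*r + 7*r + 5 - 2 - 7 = 32*n^3 - 8*n^2 - 20*n + r*(16*n^2 + 12*n + 2) - 4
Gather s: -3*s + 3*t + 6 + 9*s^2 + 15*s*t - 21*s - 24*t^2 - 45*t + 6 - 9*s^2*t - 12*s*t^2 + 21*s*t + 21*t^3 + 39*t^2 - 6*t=s^2*(9 - 9*t) + s*(-12*t^2 + 36*t - 24) + 21*t^3 + 15*t^2 - 48*t + 12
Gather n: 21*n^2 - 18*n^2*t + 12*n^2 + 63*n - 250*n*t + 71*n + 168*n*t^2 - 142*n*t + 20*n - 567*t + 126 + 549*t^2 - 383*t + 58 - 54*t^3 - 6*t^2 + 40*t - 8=n^2*(33 - 18*t) + n*(168*t^2 - 392*t + 154) - 54*t^3 + 543*t^2 - 910*t + 176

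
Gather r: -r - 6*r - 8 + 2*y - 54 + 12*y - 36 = -7*r + 14*y - 98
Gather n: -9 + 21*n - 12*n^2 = -12*n^2 + 21*n - 9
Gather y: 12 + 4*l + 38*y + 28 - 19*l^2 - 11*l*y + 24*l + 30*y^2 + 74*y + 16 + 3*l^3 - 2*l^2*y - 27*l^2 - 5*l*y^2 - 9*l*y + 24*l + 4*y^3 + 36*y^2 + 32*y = 3*l^3 - 46*l^2 + 52*l + 4*y^3 + y^2*(66 - 5*l) + y*(-2*l^2 - 20*l + 144) + 56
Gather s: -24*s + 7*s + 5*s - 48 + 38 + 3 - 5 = -12*s - 12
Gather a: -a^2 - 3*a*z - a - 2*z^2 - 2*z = -a^2 + a*(-3*z - 1) - 2*z^2 - 2*z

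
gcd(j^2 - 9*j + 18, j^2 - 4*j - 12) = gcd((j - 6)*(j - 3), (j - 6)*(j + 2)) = j - 6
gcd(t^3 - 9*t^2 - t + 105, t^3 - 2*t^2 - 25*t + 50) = t - 5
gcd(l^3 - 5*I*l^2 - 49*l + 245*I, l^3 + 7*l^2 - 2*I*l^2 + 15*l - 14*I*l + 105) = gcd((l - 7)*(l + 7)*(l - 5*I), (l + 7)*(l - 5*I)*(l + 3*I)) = l^2 + l*(7 - 5*I) - 35*I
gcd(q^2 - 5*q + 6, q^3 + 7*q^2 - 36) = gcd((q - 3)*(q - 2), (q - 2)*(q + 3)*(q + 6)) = q - 2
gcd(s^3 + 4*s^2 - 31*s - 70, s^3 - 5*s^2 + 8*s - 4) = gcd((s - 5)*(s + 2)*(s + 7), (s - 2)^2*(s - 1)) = 1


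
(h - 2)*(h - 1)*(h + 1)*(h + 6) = h^4 + 4*h^3 - 13*h^2 - 4*h + 12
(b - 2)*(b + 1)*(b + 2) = b^3 + b^2 - 4*b - 4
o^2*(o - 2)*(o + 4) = o^4 + 2*o^3 - 8*o^2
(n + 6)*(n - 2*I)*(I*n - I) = I*n^3 + 2*n^2 + 5*I*n^2 + 10*n - 6*I*n - 12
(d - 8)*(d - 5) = d^2 - 13*d + 40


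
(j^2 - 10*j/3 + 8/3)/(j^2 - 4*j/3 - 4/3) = (3*j - 4)/(3*j + 2)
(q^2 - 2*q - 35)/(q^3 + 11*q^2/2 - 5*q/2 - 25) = 2*(q - 7)/(2*q^2 + q - 10)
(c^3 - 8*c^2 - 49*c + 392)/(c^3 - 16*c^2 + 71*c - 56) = (c + 7)/(c - 1)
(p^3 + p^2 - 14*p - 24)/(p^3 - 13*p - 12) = (p + 2)/(p + 1)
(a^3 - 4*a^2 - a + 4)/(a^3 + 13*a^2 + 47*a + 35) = (a^2 - 5*a + 4)/(a^2 + 12*a + 35)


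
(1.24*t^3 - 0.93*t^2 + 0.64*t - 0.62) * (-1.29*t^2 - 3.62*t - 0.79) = -1.5996*t^5 - 3.2891*t^4 + 1.5614*t^3 - 0.7823*t^2 + 1.7388*t + 0.4898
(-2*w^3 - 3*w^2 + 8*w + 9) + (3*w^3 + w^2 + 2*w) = w^3 - 2*w^2 + 10*w + 9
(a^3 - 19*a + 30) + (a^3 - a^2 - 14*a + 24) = 2*a^3 - a^2 - 33*a + 54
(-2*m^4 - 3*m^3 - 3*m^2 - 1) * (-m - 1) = 2*m^5 + 5*m^4 + 6*m^3 + 3*m^2 + m + 1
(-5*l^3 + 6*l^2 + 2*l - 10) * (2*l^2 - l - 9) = -10*l^5 + 17*l^4 + 43*l^3 - 76*l^2 - 8*l + 90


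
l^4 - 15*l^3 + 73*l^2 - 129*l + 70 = (l - 7)*(l - 5)*(l - 2)*(l - 1)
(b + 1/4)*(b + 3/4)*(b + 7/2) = b^3 + 9*b^2/2 + 59*b/16 + 21/32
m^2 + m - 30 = (m - 5)*(m + 6)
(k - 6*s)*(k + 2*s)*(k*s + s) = k^3*s - 4*k^2*s^2 + k^2*s - 12*k*s^3 - 4*k*s^2 - 12*s^3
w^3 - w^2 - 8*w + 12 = (w - 2)^2*(w + 3)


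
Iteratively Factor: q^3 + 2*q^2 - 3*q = (q + 3)*(q^2 - q) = q*(q + 3)*(q - 1)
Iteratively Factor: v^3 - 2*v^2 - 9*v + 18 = (v - 2)*(v^2 - 9) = (v - 2)*(v + 3)*(v - 3)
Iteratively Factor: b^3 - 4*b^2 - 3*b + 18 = (b - 3)*(b^2 - b - 6) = (b - 3)^2*(b + 2)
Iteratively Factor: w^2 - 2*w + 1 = (w - 1)*(w - 1)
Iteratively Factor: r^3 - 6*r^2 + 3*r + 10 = (r - 2)*(r^2 - 4*r - 5) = (r - 2)*(r + 1)*(r - 5)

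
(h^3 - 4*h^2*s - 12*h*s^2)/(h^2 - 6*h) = (h^2 - 4*h*s - 12*s^2)/(h - 6)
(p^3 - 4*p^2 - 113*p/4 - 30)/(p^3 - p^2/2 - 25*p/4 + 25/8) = 2*(2*p^2 - 13*p - 24)/(4*p^2 - 12*p + 5)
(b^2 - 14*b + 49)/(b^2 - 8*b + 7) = (b - 7)/(b - 1)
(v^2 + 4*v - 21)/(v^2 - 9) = (v + 7)/(v + 3)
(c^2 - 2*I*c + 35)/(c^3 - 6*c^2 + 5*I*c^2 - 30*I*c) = (c - 7*I)/(c*(c - 6))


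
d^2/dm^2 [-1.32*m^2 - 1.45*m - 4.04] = -2.64000000000000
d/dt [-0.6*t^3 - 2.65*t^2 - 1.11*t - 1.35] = -1.8*t^2 - 5.3*t - 1.11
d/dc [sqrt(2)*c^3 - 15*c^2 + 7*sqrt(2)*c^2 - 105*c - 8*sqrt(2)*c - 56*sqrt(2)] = 3*sqrt(2)*c^2 - 30*c + 14*sqrt(2)*c - 105 - 8*sqrt(2)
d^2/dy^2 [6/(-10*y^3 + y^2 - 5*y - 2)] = 12*((30*y - 1)*(10*y^3 - y^2 + 5*y + 2) - (30*y^2 - 2*y + 5)^2)/(10*y^3 - y^2 + 5*y + 2)^3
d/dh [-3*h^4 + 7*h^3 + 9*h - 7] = -12*h^3 + 21*h^2 + 9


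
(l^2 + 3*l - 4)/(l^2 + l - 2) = (l + 4)/(l + 2)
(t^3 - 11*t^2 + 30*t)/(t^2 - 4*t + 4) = t*(t^2 - 11*t + 30)/(t^2 - 4*t + 4)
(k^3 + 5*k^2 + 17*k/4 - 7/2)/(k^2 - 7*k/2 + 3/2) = (k^2 + 11*k/2 + 7)/(k - 3)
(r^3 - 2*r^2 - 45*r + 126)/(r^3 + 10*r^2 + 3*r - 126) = (r - 6)/(r + 6)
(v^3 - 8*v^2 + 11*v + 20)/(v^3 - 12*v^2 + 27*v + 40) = (v - 4)/(v - 8)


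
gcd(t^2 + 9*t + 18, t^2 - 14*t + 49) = 1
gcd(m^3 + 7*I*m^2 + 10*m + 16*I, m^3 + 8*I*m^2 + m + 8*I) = m^2 + 9*I*m - 8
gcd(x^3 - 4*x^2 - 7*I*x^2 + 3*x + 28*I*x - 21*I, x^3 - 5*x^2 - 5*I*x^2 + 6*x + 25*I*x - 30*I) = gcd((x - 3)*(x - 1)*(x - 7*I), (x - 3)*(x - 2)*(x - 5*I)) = x - 3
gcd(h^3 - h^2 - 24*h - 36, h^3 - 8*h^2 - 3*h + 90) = h^2 - 3*h - 18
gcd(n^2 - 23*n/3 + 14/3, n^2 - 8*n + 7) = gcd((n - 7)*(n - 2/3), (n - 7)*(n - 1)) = n - 7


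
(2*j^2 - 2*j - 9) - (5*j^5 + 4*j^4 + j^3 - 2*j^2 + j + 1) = -5*j^5 - 4*j^4 - j^3 + 4*j^2 - 3*j - 10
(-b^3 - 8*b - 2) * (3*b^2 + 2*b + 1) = -3*b^5 - 2*b^4 - 25*b^3 - 22*b^2 - 12*b - 2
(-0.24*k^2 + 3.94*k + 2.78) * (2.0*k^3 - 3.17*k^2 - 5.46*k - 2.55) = -0.48*k^5 + 8.6408*k^4 - 5.6194*k^3 - 29.713*k^2 - 25.2258*k - 7.089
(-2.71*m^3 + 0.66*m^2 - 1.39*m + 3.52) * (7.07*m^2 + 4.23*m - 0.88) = -19.1597*m^5 - 6.7971*m^4 - 4.6507*m^3 + 18.4259*m^2 + 16.1128*m - 3.0976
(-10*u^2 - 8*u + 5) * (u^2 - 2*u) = -10*u^4 + 12*u^3 + 21*u^2 - 10*u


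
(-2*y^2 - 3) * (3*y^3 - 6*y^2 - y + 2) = -6*y^5 + 12*y^4 - 7*y^3 + 14*y^2 + 3*y - 6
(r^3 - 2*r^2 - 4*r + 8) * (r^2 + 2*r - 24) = r^5 - 32*r^3 + 48*r^2 + 112*r - 192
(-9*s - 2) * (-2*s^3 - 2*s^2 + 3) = 18*s^4 + 22*s^3 + 4*s^2 - 27*s - 6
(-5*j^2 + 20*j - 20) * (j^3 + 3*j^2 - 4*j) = -5*j^5 + 5*j^4 + 60*j^3 - 140*j^2 + 80*j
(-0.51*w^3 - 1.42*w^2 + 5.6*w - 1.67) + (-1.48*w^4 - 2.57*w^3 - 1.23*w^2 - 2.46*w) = -1.48*w^4 - 3.08*w^3 - 2.65*w^2 + 3.14*w - 1.67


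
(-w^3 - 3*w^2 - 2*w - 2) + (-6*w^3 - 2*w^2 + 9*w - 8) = -7*w^3 - 5*w^2 + 7*w - 10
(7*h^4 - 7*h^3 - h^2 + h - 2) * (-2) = -14*h^4 + 14*h^3 + 2*h^2 - 2*h + 4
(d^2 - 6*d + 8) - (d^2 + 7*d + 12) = -13*d - 4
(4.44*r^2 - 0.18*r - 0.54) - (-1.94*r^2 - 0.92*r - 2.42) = 6.38*r^2 + 0.74*r + 1.88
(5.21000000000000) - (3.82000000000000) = 1.39000000000000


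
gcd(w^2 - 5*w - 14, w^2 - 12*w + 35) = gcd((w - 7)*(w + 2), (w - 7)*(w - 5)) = w - 7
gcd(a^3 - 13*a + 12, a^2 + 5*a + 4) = a + 4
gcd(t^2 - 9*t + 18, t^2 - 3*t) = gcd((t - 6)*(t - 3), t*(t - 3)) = t - 3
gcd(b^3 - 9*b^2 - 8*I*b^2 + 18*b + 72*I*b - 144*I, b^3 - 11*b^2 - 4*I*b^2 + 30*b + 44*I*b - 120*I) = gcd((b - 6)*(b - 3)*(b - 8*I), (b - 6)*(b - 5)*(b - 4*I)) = b - 6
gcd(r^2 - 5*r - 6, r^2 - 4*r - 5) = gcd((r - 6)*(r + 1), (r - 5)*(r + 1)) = r + 1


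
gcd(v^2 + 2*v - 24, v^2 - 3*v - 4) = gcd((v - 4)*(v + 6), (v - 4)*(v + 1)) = v - 4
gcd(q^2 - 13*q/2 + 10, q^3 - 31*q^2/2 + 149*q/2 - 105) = q - 5/2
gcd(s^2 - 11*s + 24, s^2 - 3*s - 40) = s - 8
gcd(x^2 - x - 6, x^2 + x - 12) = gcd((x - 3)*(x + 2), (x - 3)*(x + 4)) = x - 3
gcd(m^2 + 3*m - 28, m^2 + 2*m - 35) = m + 7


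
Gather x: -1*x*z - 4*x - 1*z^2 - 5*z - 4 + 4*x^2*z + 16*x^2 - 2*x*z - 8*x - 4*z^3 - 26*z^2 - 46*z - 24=x^2*(4*z + 16) + x*(-3*z - 12) - 4*z^3 - 27*z^2 - 51*z - 28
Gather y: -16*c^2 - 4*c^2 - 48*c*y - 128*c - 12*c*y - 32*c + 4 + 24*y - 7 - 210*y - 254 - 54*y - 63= -20*c^2 - 160*c + y*(-60*c - 240) - 320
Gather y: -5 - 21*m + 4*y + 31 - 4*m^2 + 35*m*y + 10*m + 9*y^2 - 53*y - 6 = -4*m^2 - 11*m + 9*y^2 + y*(35*m - 49) + 20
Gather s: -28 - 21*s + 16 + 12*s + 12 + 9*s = 0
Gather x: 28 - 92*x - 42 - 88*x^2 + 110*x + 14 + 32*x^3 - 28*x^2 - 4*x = 32*x^3 - 116*x^2 + 14*x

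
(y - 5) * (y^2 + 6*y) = y^3 + y^2 - 30*y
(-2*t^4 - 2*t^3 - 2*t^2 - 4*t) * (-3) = 6*t^4 + 6*t^3 + 6*t^2 + 12*t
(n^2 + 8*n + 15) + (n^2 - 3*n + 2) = 2*n^2 + 5*n + 17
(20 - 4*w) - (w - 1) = 21 - 5*w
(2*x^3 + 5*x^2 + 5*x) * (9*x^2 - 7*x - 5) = 18*x^5 + 31*x^4 - 60*x^2 - 25*x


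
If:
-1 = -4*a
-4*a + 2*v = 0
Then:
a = 1/4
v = 1/2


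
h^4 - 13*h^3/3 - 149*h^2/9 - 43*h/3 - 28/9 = (h - 7)*(h + 1/3)*(h + 1)*(h + 4/3)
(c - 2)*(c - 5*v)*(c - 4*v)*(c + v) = c^4 - 8*c^3*v - 2*c^3 + 11*c^2*v^2 + 16*c^2*v + 20*c*v^3 - 22*c*v^2 - 40*v^3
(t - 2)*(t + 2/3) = t^2 - 4*t/3 - 4/3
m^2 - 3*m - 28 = (m - 7)*(m + 4)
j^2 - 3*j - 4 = (j - 4)*(j + 1)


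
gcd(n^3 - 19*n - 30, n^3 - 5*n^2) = n - 5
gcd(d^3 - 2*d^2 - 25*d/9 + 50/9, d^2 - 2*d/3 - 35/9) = d + 5/3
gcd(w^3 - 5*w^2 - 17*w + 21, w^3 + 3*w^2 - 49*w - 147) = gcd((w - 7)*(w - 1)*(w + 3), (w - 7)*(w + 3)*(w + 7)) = w^2 - 4*w - 21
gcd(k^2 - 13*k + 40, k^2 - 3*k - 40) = k - 8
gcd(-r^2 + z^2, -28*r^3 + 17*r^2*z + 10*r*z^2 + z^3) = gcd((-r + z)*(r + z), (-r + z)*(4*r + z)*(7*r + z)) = -r + z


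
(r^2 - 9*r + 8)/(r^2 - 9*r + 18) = (r^2 - 9*r + 8)/(r^2 - 9*r + 18)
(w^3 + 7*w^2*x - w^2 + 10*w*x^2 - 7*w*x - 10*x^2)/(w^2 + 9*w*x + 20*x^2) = (w^2 + 2*w*x - w - 2*x)/(w + 4*x)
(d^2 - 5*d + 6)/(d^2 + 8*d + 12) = (d^2 - 5*d + 6)/(d^2 + 8*d + 12)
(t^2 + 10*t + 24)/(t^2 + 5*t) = (t^2 + 10*t + 24)/(t*(t + 5))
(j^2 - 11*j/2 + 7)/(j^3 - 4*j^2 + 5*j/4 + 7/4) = 2*(j - 2)/(2*j^2 - j - 1)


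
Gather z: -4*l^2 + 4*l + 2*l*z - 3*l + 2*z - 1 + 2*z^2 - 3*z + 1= -4*l^2 + l + 2*z^2 + z*(2*l - 1)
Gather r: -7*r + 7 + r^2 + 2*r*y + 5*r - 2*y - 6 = r^2 + r*(2*y - 2) - 2*y + 1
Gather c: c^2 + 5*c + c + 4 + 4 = c^2 + 6*c + 8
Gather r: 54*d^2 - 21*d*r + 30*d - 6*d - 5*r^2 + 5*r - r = 54*d^2 + 24*d - 5*r^2 + r*(4 - 21*d)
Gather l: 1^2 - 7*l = 1 - 7*l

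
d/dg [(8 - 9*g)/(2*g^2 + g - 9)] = (-18*g^2 - 9*g + (4*g + 1)*(9*g - 8) + 81)/(2*g^2 + g - 9)^2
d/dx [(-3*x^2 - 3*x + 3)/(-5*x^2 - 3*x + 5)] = 6*(-x^2 - 1)/(25*x^4 + 30*x^3 - 41*x^2 - 30*x + 25)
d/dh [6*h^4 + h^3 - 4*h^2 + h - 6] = 24*h^3 + 3*h^2 - 8*h + 1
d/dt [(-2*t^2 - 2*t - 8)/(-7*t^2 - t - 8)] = 4*(-3*t^2 - 20*t + 2)/(49*t^4 + 14*t^3 + 113*t^2 + 16*t + 64)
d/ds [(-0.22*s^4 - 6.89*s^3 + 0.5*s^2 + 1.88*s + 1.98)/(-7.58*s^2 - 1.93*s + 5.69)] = (3.3352*s^5 + 53.5*s^4 + 21.5882*s^3 - 104.3269*s^2 + 35.7068*s + 14.5186)/(57.4564*s^4 + 29.2588*s^3 - 82.5355*s^2 - 21.9634*s + 32.3761)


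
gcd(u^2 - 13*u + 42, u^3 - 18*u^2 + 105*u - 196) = u - 7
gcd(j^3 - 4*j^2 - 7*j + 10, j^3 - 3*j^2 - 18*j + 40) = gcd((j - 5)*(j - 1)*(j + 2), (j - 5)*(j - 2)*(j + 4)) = j - 5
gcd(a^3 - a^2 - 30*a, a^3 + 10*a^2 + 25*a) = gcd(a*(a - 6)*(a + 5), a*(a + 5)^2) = a^2 + 5*a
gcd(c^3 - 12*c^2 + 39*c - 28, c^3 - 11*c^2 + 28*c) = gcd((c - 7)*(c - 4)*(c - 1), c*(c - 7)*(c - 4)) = c^2 - 11*c + 28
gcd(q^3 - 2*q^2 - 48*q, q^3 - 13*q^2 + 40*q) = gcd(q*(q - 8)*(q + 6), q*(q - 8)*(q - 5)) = q^2 - 8*q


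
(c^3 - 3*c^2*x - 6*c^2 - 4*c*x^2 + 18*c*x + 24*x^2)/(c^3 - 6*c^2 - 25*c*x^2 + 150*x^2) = (-c^2 + 3*c*x + 4*x^2)/(-c^2 + 25*x^2)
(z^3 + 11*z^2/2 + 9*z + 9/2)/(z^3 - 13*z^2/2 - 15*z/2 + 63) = (2*z^2 + 5*z + 3)/(2*z^2 - 19*z + 42)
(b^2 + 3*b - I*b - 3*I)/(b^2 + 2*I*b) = (b^2 + b*(3 - I) - 3*I)/(b*(b + 2*I))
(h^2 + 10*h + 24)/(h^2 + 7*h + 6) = (h + 4)/(h + 1)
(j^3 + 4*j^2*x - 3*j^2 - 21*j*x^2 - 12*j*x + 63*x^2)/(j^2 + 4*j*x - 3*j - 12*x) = (j^2 + 4*j*x - 21*x^2)/(j + 4*x)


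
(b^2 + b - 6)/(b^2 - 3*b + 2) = (b + 3)/(b - 1)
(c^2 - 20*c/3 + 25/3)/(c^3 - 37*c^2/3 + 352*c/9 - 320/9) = 3*(c - 5)/(3*c^2 - 32*c + 64)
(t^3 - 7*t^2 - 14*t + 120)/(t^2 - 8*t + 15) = (t^2 - 2*t - 24)/(t - 3)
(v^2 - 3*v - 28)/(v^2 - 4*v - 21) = (v + 4)/(v + 3)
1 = 1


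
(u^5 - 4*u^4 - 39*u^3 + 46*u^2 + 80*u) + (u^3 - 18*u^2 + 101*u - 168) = u^5 - 4*u^4 - 38*u^3 + 28*u^2 + 181*u - 168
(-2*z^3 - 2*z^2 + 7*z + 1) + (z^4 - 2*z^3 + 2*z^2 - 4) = z^4 - 4*z^3 + 7*z - 3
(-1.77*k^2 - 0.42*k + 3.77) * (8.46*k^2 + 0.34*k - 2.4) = -14.9742*k^4 - 4.155*k^3 + 35.9994*k^2 + 2.2898*k - 9.048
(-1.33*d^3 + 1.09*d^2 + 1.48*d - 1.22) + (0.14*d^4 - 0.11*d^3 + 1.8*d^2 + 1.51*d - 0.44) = 0.14*d^4 - 1.44*d^3 + 2.89*d^2 + 2.99*d - 1.66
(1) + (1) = 2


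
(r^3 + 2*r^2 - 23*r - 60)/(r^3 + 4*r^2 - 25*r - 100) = (r + 3)/(r + 5)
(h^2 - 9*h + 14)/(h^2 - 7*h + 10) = (h - 7)/(h - 5)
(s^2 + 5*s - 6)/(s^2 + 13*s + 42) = (s - 1)/(s + 7)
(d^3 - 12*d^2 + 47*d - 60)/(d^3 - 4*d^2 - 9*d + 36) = (d - 5)/(d + 3)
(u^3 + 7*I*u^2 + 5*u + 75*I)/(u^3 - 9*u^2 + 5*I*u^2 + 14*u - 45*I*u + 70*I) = (u^2 + 2*I*u + 15)/(u^2 - 9*u + 14)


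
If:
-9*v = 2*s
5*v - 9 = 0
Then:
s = -81/10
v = 9/5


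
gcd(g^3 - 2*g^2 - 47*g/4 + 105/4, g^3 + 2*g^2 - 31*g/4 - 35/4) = g^2 + g - 35/4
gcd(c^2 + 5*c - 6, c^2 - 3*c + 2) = c - 1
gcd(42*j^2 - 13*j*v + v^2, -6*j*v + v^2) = -6*j + v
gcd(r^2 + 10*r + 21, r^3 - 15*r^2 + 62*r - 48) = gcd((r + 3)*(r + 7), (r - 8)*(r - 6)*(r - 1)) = 1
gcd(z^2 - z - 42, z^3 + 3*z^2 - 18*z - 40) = 1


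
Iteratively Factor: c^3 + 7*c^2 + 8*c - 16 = (c - 1)*(c^2 + 8*c + 16) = (c - 1)*(c + 4)*(c + 4)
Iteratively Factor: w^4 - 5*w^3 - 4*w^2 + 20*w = (w + 2)*(w^3 - 7*w^2 + 10*w) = (w - 2)*(w + 2)*(w^2 - 5*w) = w*(w - 2)*(w + 2)*(w - 5)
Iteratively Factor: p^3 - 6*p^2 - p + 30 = (p + 2)*(p^2 - 8*p + 15) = (p - 3)*(p + 2)*(p - 5)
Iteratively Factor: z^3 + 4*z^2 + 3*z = (z + 3)*(z^2 + z) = (z + 1)*(z + 3)*(z)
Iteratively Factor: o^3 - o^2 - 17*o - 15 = (o - 5)*(o^2 + 4*o + 3) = (o - 5)*(o + 3)*(o + 1)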